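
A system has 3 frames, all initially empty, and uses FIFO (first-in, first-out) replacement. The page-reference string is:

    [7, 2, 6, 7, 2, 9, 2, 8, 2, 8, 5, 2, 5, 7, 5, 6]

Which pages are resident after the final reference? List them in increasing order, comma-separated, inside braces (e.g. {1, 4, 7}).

{5, 6, 7}

7: fault, frames (7)
2: fault, frames (7 2)
6: fault, frames (7 2 6)
7: hit
2: hit
9: fault, evict 7, frames (2 6 9)
2: hit
8: fault, evict 2, frames (6 9 8)
2: fault, evict 6, frames (9 8 2)
8: hit
5: fault, evict 9, frames (8 2 5)
2: hit
5: hit
7: fault, evict 8, frames (2 5 7)
5: hit
6: fault, evict 2, frames (5 7 6)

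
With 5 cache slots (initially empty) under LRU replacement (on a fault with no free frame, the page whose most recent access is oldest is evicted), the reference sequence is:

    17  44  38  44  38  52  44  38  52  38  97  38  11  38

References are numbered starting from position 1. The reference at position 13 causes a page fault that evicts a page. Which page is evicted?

17

pos 1: 17: fault, frames (17)
pos 2: 44: fault, frames (17 44)
pos 3: 38: fault, frames (17 44 38)
pos 4: 44: hit
pos 5: 38: hit
pos 6: 52: fault, frames (17 44 38 52)
pos 7: 44: hit
pos 8: 38: hit
pos 9: 52: hit
pos 10: 38: hit
pos 11: 97: fault, frames (17 44 52 38 97)
pos 12: 38: hit
pos 13: 11: fault, evict 17, frames (44 52 97 38 11)
At position 13, page 17 is evicted.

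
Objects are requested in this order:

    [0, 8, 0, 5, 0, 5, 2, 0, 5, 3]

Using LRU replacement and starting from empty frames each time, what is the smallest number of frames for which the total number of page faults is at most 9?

2

f=1: 10 faults
f=2: 7 faults
f=3: 5 faults
f=4: 5 faults
f=5: 5 faults
Smallest f with faults ≤ 9 is 2.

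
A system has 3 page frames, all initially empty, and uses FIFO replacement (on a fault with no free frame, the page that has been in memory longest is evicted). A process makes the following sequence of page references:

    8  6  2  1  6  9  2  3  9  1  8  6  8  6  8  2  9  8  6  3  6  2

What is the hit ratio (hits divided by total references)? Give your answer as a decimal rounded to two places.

0.36

8 → fault, frames [8]
6 → fault, frames [8, 6]
2 → fault, frames [8, 6, 2]
1 → fault, evict 8, frames [6, 2, 1]
6 → hit
9 → fault, evict 6, frames [2, 1, 9]
2 → hit
3 → fault, evict 2, frames [1, 9, 3]
9 → hit
1 → hit
8 → fault, evict 1, frames [9, 3, 8]
6 → fault, evict 9, frames [3, 8, 6]
8 → hit
6 → hit
8 → hit
2 → fault, evict 3, frames [8, 6, 2]
9 → fault, evict 8, frames [6, 2, 9]
8 → fault, evict 6, frames [2, 9, 8]
6 → fault, evict 2, frames [9, 8, 6]
3 → fault, evict 9, frames [8, 6, 3]
6 → hit
2 → fault, evict 8, frames [6, 3, 2]
Hits: 8 of 22 references → 8/22 = 0.3636.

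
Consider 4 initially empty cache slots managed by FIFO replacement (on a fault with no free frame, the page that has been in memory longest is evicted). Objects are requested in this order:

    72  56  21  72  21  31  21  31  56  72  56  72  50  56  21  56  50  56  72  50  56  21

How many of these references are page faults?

8

72 → fault, frames [72]
56 → fault, frames [72, 56]
21 → fault, frames [72, 56, 21]
72 → hit
21 → hit
31 → fault, frames [72, 56, 21, 31]
21 → hit
31 → hit
56 → hit
72 → hit
56 → hit
72 → hit
50 → fault, evict 72, frames [56, 21, 31, 50]
56 → hit
21 → hit
56 → hit
50 → hit
56 → hit
72 → fault, evict 56, frames [21, 31, 50, 72]
50 → hit
56 → fault, evict 21, frames [31, 50, 72, 56]
21 → fault, evict 31, frames [50, 72, 56, 21]
Page faults: 8.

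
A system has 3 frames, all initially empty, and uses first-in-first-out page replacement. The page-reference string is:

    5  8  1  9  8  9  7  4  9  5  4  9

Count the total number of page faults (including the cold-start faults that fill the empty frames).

5 -> fault, frames [5]
8 -> fault, frames [5, 8]
1 -> fault, frames [5, 8, 1]
9 -> fault, evict 5, frames [8, 1, 9]
8 -> hit
9 -> hit
7 -> fault, evict 8, frames [1, 9, 7]
4 -> fault, evict 1, frames [9, 7, 4]
9 -> hit
5 -> fault, evict 9, frames [7, 4, 5]
4 -> hit
9 -> fault, evict 7, frames [4, 5, 9]
Page faults: 8.

8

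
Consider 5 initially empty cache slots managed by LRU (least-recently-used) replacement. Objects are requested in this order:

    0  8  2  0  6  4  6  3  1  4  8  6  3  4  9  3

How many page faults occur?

9

0: fault, frames (0)
8: fault, frames (0 8)
2: fault, frames (0 8 2)
0: hit
6: fault, frames (8 2 0 6)
4: fault, frames (8 2 0 6 4)
6: hit
3: fault, evict 8, frames (2 0 4 6 3)
1: fault, evict 2, frames (0 4 6 3 1)
4: hit
8: fault, evict 0, frames (6 3 1 4 8)
6: hit
3: hit
4: hit
9: fault, evict 1, frames (8 6 3 4 9)
3: hit
Page faults: 9.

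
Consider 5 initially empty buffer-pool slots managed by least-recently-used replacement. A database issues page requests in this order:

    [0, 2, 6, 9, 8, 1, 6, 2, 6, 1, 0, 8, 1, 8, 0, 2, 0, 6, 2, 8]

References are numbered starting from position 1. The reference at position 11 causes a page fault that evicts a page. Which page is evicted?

9

pos 1: 0 -> miss, frames (0)
pos 2: 2 -> miss, frames (0 2)
pos 3: 6 -> miss, frames (0 2 6)
pos 4: 9 -> miss, frames (0 2 6 9)
pos 5: 8 -> miss, frames (0 2 6 9 8)
pos 6: 1 -> miss, evict 0, frames (2 6 9 8 1)
pos 7: 6 -> hit
pos 8: 2 -> hit
pos 9: 6 -> hit
pos 10: 1 -> hit
pos 11: 0 -> miss, evict 9, frames (8 2 6 1 0)
At position 11, page 9 is evicted.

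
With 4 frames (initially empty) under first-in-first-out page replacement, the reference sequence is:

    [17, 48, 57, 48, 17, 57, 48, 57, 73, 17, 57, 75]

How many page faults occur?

17 → fault, frames (17)
48 → fault, frames (17 48)
57 → fault, frames (17 48 57)
48 → hit
17 → hit
57 → hit
48 → hit
57 → hit
73 → fault, frames (17 48 57 73)
17 → hit
57 → hit
75 → fault, evict 17, frames (48 57 73 75)
Page faults: 5.

5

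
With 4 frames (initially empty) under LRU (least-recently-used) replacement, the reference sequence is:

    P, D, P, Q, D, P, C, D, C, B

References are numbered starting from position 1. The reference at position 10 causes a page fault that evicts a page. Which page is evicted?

pos 1: P → miss, frames (P)
pos 2: D → miss, frames (P D)
pos 3: P → hit
pos 4: Q → miss, frames (D P Q)
pos 5: D → hit
pos 6: P → hit
pos 7: C → miss, frames (Q D P C)
pos 8: D → hit
pos 9: C → hit
pos 10: B → miss, evict Q, frames (P D C B)
At position 10, page Q is evicted.

Q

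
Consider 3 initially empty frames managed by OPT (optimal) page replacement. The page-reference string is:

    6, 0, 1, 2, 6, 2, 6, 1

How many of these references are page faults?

6 → miss, frames (6)
0 → miss, frames (6 0)
1 → miss, frames (6 0 1)
2 → miss, evict 0, frames (6 1 2)
6 → hit
2 → hit
6 → hit
1 → hit
Page faults: 4.

4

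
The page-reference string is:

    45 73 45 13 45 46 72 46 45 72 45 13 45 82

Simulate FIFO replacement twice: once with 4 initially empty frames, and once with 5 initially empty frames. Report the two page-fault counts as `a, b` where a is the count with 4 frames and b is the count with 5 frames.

7, 6

4 frames: F F . F . F F . F . . . . F → 7 faults.
5 frames: F F . F . F F . . . . . . F → 6 faults.
6 < 7: adding a frame reduced faults, as is typical.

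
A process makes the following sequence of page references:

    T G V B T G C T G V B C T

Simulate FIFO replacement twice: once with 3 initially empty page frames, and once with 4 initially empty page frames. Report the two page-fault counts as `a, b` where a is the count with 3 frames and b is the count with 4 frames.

3 frames: F F F F F F F . . F F . F → 10 faults.
4 frames: F F F F . . F F F F F F F → 11 faults.
11 > 10: adding a frame increased faults — Belady's anomaly.

10, 11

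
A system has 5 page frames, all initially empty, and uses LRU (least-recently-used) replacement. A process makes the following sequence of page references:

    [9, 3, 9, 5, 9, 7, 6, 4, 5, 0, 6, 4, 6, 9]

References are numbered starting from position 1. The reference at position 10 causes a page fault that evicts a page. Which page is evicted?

9

pos 1: 9: miss, frames (9)
pos 2: 3: miss, frames (9 3)
pos 3: 9: hit
pos 4: 5: miss, frames (3 9 5)
pos 5: 9: hit
pos 6: 7: miss, frames (3 5 9 7)
pos 7: 6: miss, frames (3 5 9 7 6)
pos 8: 4: miss, evict 3, frames (5 9 7 6 4)
pos 9: 5: hit
pos 10: 0: miss, evict 9, frames (7 6 4 5 0)
At position 10, page 9 is evicted.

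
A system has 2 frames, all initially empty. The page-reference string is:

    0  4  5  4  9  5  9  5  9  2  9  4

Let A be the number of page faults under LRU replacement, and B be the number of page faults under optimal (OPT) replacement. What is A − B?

1

Under LRU: F F F . F F . . . F . F → 7 faults.
Under OPT: F F F . F . . . . F . F → 6 faults.
A − B = 7 − 6 = 1.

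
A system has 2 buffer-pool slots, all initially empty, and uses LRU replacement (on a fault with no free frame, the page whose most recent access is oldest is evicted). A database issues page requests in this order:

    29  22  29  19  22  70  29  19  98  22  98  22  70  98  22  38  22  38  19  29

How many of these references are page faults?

15

29: miss, frames [29]
22: miss, frames [29, 22]
29: hit
19: miss, evict 22, frames [29, 19]
22: miss, evict 29, frames [19, 22]
70: miss, evict 19, frames [22, 70]
29: miss, evict 22, frames [70, 29]
19: miss, evict 70, frames [29, 19]
98: miss, evict 29, frames [19, 98]
22: miss, evict 19, frames [98, 22]
98: hit
22: hit
70: miss, evict 98, frames [22, 70]
98: miss, evict 22, frames [70, 98]
22: miss, evict 70, frames [98, 22]
38: miss, evict 98, frames [22, 38]
22: hit
38: hit
19: miss, evict 22, frames [38, 19]
29: miss, evict 38, frames [19, 29]
Page faults: 15.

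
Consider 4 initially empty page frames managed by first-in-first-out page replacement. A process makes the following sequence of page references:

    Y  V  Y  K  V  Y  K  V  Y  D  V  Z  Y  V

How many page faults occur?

7

Y: fault, frames [Y]
V: fault, frames [Y, V]
Y: hit
K: fault, frames [Y, V, K]
V: hit
Y: hit
K: hit
V: hit
Y: hit
D: fault, frames [Y, V, K, D]
V: hit
Z: fault, evict Y, frames [V, K, D, Z]
Y: fault, evict V, frames [K, D, Z, Y]
V: fault, evict K, frames [D, Z, Y, V]
Page faults: 7.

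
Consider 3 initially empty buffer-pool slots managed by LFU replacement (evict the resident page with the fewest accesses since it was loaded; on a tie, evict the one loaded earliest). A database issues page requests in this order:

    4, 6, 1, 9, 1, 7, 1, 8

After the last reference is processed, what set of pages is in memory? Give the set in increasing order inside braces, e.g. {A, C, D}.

4: miss, frames (4)
6: miss, frames (4 6)
1: miss, frames (4 6 1)
9: miss, evict 4, frames (6 1 9)
1: hit
7: miss, evict 6, frames (1 9 7)
1: hit
8: miss, evict 9, frames (1 7 8)

{1, 7, 8}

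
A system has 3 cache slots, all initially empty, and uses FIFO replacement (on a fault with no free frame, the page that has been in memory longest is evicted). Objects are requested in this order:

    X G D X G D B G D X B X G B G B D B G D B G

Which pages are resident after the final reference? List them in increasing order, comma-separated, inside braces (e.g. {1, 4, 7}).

{B, D, G}

X -> fault, frames {X}
G -> fault, frames {X,G}
D -> fault, frames {X,G,D}
X -> hit
G -> hit
D -> hit
B -> fault, evict X, frames {G,D,B}
G -> hit
D -> hit
X -> fault, evict G, frames {D,B,X}
B -> hit
X -> hit
G -> fault, evict D, frames {B,X,G}
B -> hit
G -> hit
B -> hit
D -> fault, evict B, frames {X,G,D}
B -> fault, evict X, frames {G,D,B}
G -> hit
D -> hit
B -> hit
G -> hit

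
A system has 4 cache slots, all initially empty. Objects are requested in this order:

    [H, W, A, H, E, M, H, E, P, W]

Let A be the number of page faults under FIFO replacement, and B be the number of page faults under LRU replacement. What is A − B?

1

Under FIFO: F F F . F F F . F F → 8 faults.
Under LRU: F F F . F F . . F F → 7 faults.
A − B = 8 − 7 = 1.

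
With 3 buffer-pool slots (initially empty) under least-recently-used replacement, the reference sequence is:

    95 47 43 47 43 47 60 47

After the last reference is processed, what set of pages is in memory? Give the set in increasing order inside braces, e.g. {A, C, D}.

95 → fault, frames [95]
47 → fault, frames [95, 47]
43 → fault, frames [95, 47, 43]
47 → hit
43 → hit
47 → hit
60 → fault, evict 95, frames [43, 47, 60]
47 → hit

{43, 47, 60}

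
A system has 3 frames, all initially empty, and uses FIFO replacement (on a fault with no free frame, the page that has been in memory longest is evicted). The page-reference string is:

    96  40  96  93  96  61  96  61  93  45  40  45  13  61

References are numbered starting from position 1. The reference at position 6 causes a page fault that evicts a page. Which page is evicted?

96

pos 1: 96 -> miss, frames {96}
pos 2: 40 -> miss, frames {96,40}
pos 3: 96 -> hit
pos 4: 93 -> miss, frames {96,40,93}
pos 5: 96 -> hit
pos 6: 61 -> miss, evict 96, frames {40,93,61}
At position 6, page 96 is evicted.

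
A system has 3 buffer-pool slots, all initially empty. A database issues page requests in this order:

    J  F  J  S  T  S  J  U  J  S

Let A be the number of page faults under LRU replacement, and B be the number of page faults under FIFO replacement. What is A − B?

Under LRU: F F . F F . . F . . → 5 faults.
Under FIFO: F F . F F . F F . F → 7 faults.
A − B = 5 − 7 = -2.

-2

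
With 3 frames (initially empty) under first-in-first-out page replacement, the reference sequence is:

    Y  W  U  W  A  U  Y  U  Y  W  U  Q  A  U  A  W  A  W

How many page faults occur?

Y -> miss, frames [Y]
W -> miss, frames [Y, W]
U -> miss, frames [Y, W, U]
W -> hit
A -> miss, evict Y, frames [W, U, A]
U -> hit
Y -> miss, evict W, frames [U, A, Y]
U -> hit
Y -> hit
W -> miss, evict U, frames [A, Y, W]
U -> miss, evict A, frames [Y, W, U]
Q -> miss, evict Y, frames [W, U, Q]
A -> miss, evict W, frames [U, Q, A]
U -> hit
A -> hit
W -> miss, evict U, frames [Q, A, W]
A -> hit
W -> hit
Page faults: 10.

10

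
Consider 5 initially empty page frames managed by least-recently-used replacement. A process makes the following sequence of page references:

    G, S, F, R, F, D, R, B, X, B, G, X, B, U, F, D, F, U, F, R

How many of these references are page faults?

G: miss, frames [G]
S: miss, frames [G, S]
F: miss, frames [G, S, F]
R: miss, frames [G, S, F, R]
F: hit
D: miss, frames [G, S, R, F, D]
R: hit
B: miss, evict G, frames [S, F, D, R, B]
X: miss, evict S, frames [F, D, R, B, X]
B: hit
G: miss, evict F, frames [D, R, X, B, G]
X: hit
B: hit
U: miss, evict D, frames [R, G, X, B, U]
F: miss, evict R, frames [G, X, B, U, F]
D: miss, evict G, frames [X, B, U, F, D]
F: hit
U: hit
F: hit
R: miss, evict X, frames [B, D, U, F, R]
Page faults: 12.

12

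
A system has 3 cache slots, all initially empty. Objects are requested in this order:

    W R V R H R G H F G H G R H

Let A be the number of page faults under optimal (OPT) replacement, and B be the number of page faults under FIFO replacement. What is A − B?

-1

Under OPT: F F F . F . F . F . . . F . → 7 faults.
Under FIFO: F F F . F . F . F . . . F F → 8 faults.
A − B = 7 − 8 = -1.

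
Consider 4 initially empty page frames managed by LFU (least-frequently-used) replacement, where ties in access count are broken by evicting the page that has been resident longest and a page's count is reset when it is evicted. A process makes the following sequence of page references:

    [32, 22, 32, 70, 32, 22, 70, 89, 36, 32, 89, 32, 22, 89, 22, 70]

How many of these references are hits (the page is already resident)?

10

32: miss, frames (32)
22: miss, frames (32 22)
32: hit
70: miss, frames (32 22 70)
32: hit
22: hit
70: hit
89: miss, frames (32 22 70 89)
36: miss, evict 89, frames (32 22 70 36)
32: hit
89: miss, evict 36, frames (32 22 70 89)
32: hit
22: hit
89: hit
22: hit
70: hit
Hits: 10.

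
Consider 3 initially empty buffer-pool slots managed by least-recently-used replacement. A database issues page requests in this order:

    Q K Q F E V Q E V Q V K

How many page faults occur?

Q: miss, frames [Q]
K: miss, frames [Q, K]
Q: hit
F: miss, frames [K, Q, F]
E: miss, evict K, frames [Q, F, E]
V: miss, evict Q, frames [F, E, V]
Q: miss, evict F, frames [E, V, Q]
E: hit
V: hit
Q: hit
V: hit
K: miss, evict E, frames [Q, V, K]
Page faults: 7.

7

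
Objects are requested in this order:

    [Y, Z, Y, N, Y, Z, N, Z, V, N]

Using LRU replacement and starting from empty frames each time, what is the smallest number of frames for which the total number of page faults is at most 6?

f=1: 10 faults
f=2: 7 faults
f=3: 4 faults
f=4: 4 faults
Smallest f with faults ≤ 6 is 3.

3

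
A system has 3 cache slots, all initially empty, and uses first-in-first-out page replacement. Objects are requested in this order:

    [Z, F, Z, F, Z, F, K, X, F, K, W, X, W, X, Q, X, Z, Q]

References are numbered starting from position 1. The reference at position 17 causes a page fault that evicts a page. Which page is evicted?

X

pos 1: Z → fault, frames [Z]
pos 2: F → fault, frames [Z, F]
pos 3: Z → hit
pos 4: F → hit
pos 5: Z → hit
pos 6: F → hit
pos 7: K → fault, frames [Z, F, K]
pos 8: X → fault, evict Z, frames [F, K, X]
pos 9: F → hit
pos 10: K → hit
pos 11: W → fault, evict F, frames [K, X, W]
pos 12: X → hit
pos 13: W → hit
pos 14: X → hit
pos 15: Q → fault, evict K, frames [X, W, Q]
pos 16: X → hit
pos 17: Z → fault, evict X, frames [W, Q, Z]
At position 17, page X is evicted.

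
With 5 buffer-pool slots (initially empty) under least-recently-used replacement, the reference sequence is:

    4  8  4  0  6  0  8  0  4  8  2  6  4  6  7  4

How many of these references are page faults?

6

4 → miss, frames (4)
8 → miss, frames (4 8)
4 → hit
0 → miss, frames (8 4 0)
6 → miss, frames (8 4 0 6)
0 → hit
8 → hit
0 → hit
4 → hit
8 → hit
2 → miss, frames (6 0 4 8 2)
6 → hit
4 → hit
6 → hit
7 → miss, evict 0, frames (8 2 4 6 7)
4 → hit
Page faults: 6.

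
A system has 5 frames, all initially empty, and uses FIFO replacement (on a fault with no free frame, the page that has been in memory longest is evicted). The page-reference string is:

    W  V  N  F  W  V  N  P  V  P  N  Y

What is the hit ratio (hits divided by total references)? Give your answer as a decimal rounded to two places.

W: miss, frames [W]
V: miss, frames [W, V]
N: miss, frames [W, V, N]
F: miss, frames [W, V, N, F]
W: hit
V: hit
N: hit
P: miss, frames [W, V, N, F, P]
V: hit
P: hit
N: hit
Y: miss, evict W, frames [V, N, F, P, Y]
Hits: 6 of 12 references → 6/12 = 0.5000.

0.50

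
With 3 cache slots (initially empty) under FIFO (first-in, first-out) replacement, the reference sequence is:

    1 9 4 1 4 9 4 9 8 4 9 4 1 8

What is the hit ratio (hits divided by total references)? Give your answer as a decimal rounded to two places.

1: miss, frames {1}
9: miss, frames {1,9}
4: miss, frames {1,9,4}
1: hit
4: hit
9: hit
4: hit
9: hit
8: miss, evict 1, frames {9,4,8}
4: hit
9: hit
4: hit
1: miss, evict 9, frames {4,8,1}
8: hit
Hits: 9 of 14 references → 9/14 = 0.6429.

0.64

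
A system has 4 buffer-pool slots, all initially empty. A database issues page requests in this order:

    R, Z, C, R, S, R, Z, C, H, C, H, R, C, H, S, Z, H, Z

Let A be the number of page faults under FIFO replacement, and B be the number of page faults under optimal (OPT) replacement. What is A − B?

1

Under FIFO: F F F . F . . . F . . F . . . F . . → 7 faults.
Under OPT: F F F . F . . . F . . . . . . F . . → 6 faults.
A − B = 7 − 6 = 1.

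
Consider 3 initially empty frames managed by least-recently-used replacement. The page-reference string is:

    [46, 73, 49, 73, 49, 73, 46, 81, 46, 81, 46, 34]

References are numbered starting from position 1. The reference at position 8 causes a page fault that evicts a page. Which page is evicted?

49

pos 1: 46 → miss, frames {46}
pos 2: 73 → miss, frames {46,73}
pos 3: 49 → miss, frames {46,73,49}
pos 4: 73 → hit
pos 5: 49 → hit
pos 6: 73 → hit
pos 7: 46 → hit
pos 8: 81 → miss, evict 49, frames {73,46,81}
At position 8, page 49 is evicted.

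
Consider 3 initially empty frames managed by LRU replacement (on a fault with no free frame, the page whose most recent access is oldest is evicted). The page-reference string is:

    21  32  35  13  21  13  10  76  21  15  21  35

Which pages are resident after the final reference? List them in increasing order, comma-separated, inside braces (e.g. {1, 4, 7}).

{15, 21, 35}

21: fault, frames (21)
32: fault, frames (21 32)
35: fault, frames (21 32 35)
13: fault, evict 21, frames (32 35 13)
21: fault, evict 32, frames (35 13 21)
13: hit
10: fault, evict 35, frames (21 13 10)
76: fault, evict 21, frames (13 10 76)
21: fault, evict 13, frames (10 76 21)
15: fault, evict 10, frames (76 21 15)
21: hit
35: fault, evict 76, frames (15 21 35)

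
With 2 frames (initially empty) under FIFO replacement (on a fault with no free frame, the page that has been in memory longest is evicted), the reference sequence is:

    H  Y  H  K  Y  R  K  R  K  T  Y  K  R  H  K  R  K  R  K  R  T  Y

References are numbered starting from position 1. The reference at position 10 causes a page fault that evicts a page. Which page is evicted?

pos 1: H → fault, frames (H)
pos 2: Y → fault, frames (H Y)
pos 3: H → hit
pos 4: K → fault, evict H, frames (Y K)
pos 5: Y → hit
pos 6: R → fault, evict Y, frames (K R)
pos 7: K → hit
pos 8: R → hit
pos 9: K → hit
pos 10: T → fault, evict K, frames (R T)
At position 10, page K is evicted.

K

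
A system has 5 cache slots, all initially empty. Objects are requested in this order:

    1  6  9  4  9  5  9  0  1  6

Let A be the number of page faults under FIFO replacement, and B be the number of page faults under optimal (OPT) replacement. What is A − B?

Under FIFO: F F F F . F . F F F → 8 faults.
Under OPT: F F F F . F . F . . → 6 faults.
A − B = 8 − 6 = 2.

2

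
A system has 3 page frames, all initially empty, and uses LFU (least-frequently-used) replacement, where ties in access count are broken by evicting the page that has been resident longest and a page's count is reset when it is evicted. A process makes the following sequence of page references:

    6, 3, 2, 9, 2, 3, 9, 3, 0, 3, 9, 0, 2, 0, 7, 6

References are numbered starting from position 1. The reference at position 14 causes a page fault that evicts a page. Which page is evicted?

2

pos 1: 6 → miss, frames {6}
pos 2: 3 → miss, frames {6,3}
pos 3: 2 → miss, frames {6,3,2}
pos 4: 9 → miss, evict 6, frames {3,2,9}
pos 5: 2 → hit
pos 6: 3 → hit
pos 7: 9 → hit
pos 8: 3 → hit
pos 9: 0 → miss, evict 2, frames {3,9,0}
pos 10: 3 → hit
pos 11: 9 → hit
pos 12: 0 → hit
pos 13: 2 → miss, evict 0, frames {3,9,2}
pos 14: 0 → miss, evict 2, frames {3,9,0}
At position 14, page 2 is evicted.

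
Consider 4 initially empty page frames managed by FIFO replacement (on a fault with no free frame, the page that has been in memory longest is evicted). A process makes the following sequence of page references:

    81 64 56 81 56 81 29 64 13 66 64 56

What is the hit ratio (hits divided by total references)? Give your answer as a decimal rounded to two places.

81: miss, frames [81]
64: miss, frames [81, 64]
56: miss, frames [81, 64, 56]
81: hit
56: hit
81: hit
29: miss, frames [81, 64, 56, 29]
64: hit
13: miss, evict 81, frames [64, 56, 29, 13]
66: miss, evict 64, frames [56, 29, 13, 66]
64: miss, evict 56, frames [29, 13, 66, 64]
56: miss, evict 29, frames [13, 66, 64, 56]
Hits: 4 of 12 references → 4/12 = 0.3333.

0.33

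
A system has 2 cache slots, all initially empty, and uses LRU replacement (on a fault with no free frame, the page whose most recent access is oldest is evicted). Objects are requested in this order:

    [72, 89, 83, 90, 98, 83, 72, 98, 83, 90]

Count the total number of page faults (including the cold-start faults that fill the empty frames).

72: fault, frames [72]
89: fault, frames [72, 89]
83: fault, evict 72, frames [89, 83]
90: fault, evict 89, frames [83, 90]
98: fault, evict 83, frames [90, 98]
83: fault, evict 90, frames [98, 83]
72: fault, evict 98, frames [83, 72]
98: fault, evict 83, frames [72, 98]
83: fault, evict 72, frames [98, 83]
90: fault, evict 98, frames [83, 90]
Page faults: 10.

10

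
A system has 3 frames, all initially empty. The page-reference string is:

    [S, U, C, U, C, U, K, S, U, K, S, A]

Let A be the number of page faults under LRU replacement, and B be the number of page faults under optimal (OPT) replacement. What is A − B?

1

Under LRU: F F F . . . F F . . . F → 6 faults.
Under OPT: F F F . . . F . . . . F → 5 faults.
A − B = 6 − 5 = 1.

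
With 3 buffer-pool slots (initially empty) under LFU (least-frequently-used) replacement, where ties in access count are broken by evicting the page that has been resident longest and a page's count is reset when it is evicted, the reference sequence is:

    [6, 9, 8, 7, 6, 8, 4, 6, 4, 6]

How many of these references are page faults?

6 → miss, frames (6)
9 → miss, frames (6 9)
8 → miss, frames (6 9 8)
7 → miss, evict 6, frames (9 8 7)
6 → miss, evict 9, frames (8 7 6)
8 → hit
4 → miss, evict 7, frames (8 6 4)
6 → hit
4 → hit
6 → hit
Page faults: 6.

6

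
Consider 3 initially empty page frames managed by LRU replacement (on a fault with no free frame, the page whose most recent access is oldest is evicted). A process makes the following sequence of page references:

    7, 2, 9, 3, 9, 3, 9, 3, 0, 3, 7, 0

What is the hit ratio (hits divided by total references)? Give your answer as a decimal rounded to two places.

7: miss, frames {7}
2: miss, frames {7,2}
9: miss, frames {7,2,9}
3: miss, evict 7, frames {2,9,3}
9: hit
3: hit
9: hit
3: hit
0: miss, evict 2, frames {9,3,0}
3: hit
7: miss, evict 9, frames {0,3,7}
0: hit
Hits: 6 of 12 references → 6/12 = 0.5000.

0.50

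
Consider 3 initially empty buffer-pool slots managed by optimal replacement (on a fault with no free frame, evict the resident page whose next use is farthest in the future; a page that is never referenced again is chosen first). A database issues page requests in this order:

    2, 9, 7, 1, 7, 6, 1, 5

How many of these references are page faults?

2 -> miss, frames {2}
9 -> miss, frames {2,9}
7 -> miss, frames {2,9,7}
1 -> miss, evict 9, frames {2,7,1}
7 -> hit
6 -> miss, evict 7, frames {2,1,6}
1 -> hit
5 -> miss, evict 6, frames {2,1,5}
Page faults: 6.

6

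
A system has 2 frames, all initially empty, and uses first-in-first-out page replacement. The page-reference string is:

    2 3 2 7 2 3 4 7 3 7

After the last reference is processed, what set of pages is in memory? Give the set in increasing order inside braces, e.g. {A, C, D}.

2 -> fault, frames (2)
3 -> fault, frames (2 3)
2 -> hit
7 -> fault, evict 2, frames (3 7)
2 -> fault, evict 3, frames (7 2)
3 -> fault, evict 7, frames (2 3)
4 -> fault, evict 2, frames (3 4)
7 -> fault, evict 3, frames (4 7)
3 -> fault, evict 4, frames (7 3)
7 -> hit

{3, 7}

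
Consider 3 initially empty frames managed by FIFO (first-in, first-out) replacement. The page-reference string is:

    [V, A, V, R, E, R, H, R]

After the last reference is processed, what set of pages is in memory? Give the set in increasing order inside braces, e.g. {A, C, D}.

V -> miss, frames [V]
A -> miss, frames [V, A]
V -> hit
R -> miss, frames [V, A, R]
E -> miss, evict V, frames [A, R, E]
R -> hit
H -> miss, evict A, frames [R, E, H]
R -> hit

{E, H, R}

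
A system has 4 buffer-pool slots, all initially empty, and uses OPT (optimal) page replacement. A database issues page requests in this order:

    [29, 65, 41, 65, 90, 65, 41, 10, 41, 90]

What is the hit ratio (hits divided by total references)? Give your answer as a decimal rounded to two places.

0.50

29 → miss, frames (29)
65 → miss, frames (29 65)
41 → miss, frames (29 65 41)
65 → hit
90 → miss, frames (29 65 41 90)
65 → hit
41 → hit
10 → miss, evict 65, frames (29 41 90 10)
41 → hit
90 → hit
Hits: 5 of 10 references → 5/10 = 0.5000.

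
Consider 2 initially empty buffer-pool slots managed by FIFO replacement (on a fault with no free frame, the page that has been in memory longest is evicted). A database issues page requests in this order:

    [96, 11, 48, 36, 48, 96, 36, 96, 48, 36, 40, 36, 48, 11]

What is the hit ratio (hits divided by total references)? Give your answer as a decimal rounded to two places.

96 → miss, frames [96]
11 → miss, frames [96, 11]
48 → miss, evict 96, frames [11, 48]
36 → miss, evict 11, frames [48, 36]
48 → hit
96 → miss, evict 48, frames [36, 96]
36 → hit
96 → hit
48 → miss, evict 36, frames [96, 48]
36 → miss, evict 96, frames [48, 36]
40 → miss, evict 48, frames [36, 40]
36 → hit
48 → miss, evict 36, frames [40, 48]
11 → miss, evict 40, frames [48, 11]
Hits: 4 of 14 references → 4/14 = 0.2857.

0.29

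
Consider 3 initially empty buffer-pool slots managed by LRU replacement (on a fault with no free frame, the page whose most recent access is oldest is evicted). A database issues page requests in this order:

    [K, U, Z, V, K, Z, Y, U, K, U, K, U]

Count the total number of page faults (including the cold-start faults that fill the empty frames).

8

K → fault, frames {K}
U → fault, frames {K,U}
Z → fault, frames {K,U,Z}
V → fault, evict K, frames {U,Z,V}
K → fault, evict U, frames {Z,V,K}
Z → hit
Y → fault, evict V, frames {K,Z,Y}
U → fault, evict K, frames {Z,Y,U}
K → fault, evict Z, frames {Y,U,K}
U → hit
K → hit
U → hit
Page faults: 8.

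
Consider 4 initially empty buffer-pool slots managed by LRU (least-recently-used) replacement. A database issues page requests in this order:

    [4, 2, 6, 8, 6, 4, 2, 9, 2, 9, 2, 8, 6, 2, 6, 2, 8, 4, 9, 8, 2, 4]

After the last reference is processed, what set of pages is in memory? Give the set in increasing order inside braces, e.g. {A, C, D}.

4 -> fault, frames [4]
2 -> fault, frames [4, 2]
6 -> fault, frames [4, 2, 6]
8 -> fault, frames [4, 2, 6, 8]
6 -> hit
4 -> hit
2 -> hit
9 -> fault, evict 8, frames [6, 4, 2, 9]
2 -> hit
9 -> hit
2 -> hit
8 -> fault, evict 6, frames [4, 9, 2, 8]
6 -> fault, evict 4, frames [9, 2, 8, 6]
2 -> hit
6 -> hit
2 -> hit
8 -> hit
4 -> fault, evict 9, frames [6, 2, 8, 4]
9 -> fault, evict 6, frames [2, 8, 4, 9]
8 -> hit
2 -> hit
4 -> hit

{2, 4, 8, 9}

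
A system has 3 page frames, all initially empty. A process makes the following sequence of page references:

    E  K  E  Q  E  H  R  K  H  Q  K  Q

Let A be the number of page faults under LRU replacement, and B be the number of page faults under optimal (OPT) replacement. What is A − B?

Under LRU: F F . F . F F F . F . . → 7 faults.
Under OPT: F F . F . F F . . F . . → 6 faults.
A − B = 7 − 6 = 1.

1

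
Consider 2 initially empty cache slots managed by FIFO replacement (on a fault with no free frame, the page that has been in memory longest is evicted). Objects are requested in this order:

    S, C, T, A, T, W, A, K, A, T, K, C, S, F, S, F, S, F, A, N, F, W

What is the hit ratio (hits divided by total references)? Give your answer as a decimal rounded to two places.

0.27

S → miss, frames {S}
C → miss, frames {S,C}
T → miss, evict S, frames {C,T}
A → miss, evict C, frames {T,A}
T → hit
W → miss, evict T, frames {A,W}
A → hit
K → miss, evict A, frames {W,K}
A → miss, evict W, frames {K,A}
T → miss, evict K, frames {A,T}
K → miss, evict A, frames {T,K}
C → miss, evict T, frames {K,C}
S → miss, evict K, frames {C,S}
F → miss, evict C, frames {S,F}
S → hit
F → hit
S → hit
F → hit
A → miss, evict S, frames {F,A}
N → miss, evict F, frames {A,N}
F → miss, evict A, frames {N,F}
W → miss, evict N, frames {F,W}
Hits: 6 of 22 references → 6/22 = 0.2727.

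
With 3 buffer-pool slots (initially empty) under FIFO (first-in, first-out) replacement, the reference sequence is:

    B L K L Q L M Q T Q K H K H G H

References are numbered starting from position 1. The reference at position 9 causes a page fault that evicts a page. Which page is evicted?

pos 1: B -> miss, frames [B]
pos 2: L -> miss, frames [B, L]
pos 3: K -> miss, frames [B, L, K]
pos 4: L -> hit
pos 5: Q -> miss, evict B, frames [L, K, Q]
pos 6: L -> hit
pos 7: M -> miss, evict L, frames [K, Q, M]
pos 8: Q -> hit
pos 9: T -> miss, evict K, frames [Q, M, T]
At position 9, page K is evicted.

K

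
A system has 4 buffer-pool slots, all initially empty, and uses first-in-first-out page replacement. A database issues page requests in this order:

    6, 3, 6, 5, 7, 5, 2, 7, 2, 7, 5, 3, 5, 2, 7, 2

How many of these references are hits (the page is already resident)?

6: miss, frames (6)
3: miss, frames (6 3)
6: hit
5: miss, frames (6 3 5)
7: miss, frames (6 3 5 7)
5: hit
2: miss, evict 6, frames (3 5 7 2)
7: hit
2: hit
7: hit
5: hit
3: hit
5: hit
2: hit
7: hit
2: hit
Hits: 11.

11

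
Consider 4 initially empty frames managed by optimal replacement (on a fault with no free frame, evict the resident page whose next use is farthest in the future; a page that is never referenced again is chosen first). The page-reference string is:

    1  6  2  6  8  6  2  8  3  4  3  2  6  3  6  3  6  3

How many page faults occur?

1 -> miss, frames {1}
6 -> miss, frames {1,6}
2 -> miss, frames {1,6,2}
6 -> hit
8 -> miss, frames {1,6,2,8}
6 -> hit
2 -> hit
8 -> hit
3 -> miss, evict 8, frames {1,6,2,3}
4 -> miss, evict 1, frames {6,2,3,4}
3 -> hit
2 -> hit
6 -> hit
3 -> hit
6 -> hit
3 -> hit
6 -> hit
3 -> hit
Page faults: 6.

6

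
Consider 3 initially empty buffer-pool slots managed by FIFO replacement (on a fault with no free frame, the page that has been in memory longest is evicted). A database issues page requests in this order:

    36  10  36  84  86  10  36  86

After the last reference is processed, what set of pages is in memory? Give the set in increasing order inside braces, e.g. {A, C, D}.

36 -> miss, frames [36]
10 -> miss, frames [36, 10]
36 -> hit
84 -> miss, frames [36, 10, 84]
86 -> miss, evict 36, frames [10, 84, 86]
10 -> hit
36 -> miss, evict 10, frames [84, 86, 36]
86 -> hit

{36, 84, 86}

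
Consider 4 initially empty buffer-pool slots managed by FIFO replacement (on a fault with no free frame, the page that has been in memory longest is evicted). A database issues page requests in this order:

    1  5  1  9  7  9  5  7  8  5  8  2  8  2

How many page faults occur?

6

1 → fault, frames [1]
5 → fault, frames [1, 5]
1 → hit
9 → fault, frames [1, 5, 9]
7 → fault, frames [1, 5, 9, 7]
9 → hit
5 → hit
7 → hit
8 → fault, evict 1, frames [5, 9, 7, 8]
5 → hit
8 → hit
2 → fault, evict 5, frames [9, 7, 8, 2]
8 → hit
2 → hit
Page faults: 6.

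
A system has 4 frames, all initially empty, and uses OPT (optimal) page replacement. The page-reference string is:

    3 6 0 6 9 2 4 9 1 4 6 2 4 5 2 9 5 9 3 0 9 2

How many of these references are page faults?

3 → miss, frames {3}
6 → miss, frames {3,6}
0 → miss, frames {3,6,0}
6 → hit
9 → miss, frames {3,6,0,9}
2 → miss, evict 0, frames {3,6,9,2}
4 → miss, evict 3, frames {6,9,2,4}
9 → hit
1 → miss, evict 9, frames {6,2,4,1}
4 → hit
6 → hit
2 → hit
4 → hit
5 → miss, evict 1, frames {6,2,4,5}
2 → hit
9 → miss, evict 4, frames {6,2,5,9}
5 → hit
9 → hit
3 → miss, evict 5, frames {6,2,9,3}
0 → miss, evict 3, frames {6,2,9,0}
9 → hit
2 → hit
Page faults: 11.

11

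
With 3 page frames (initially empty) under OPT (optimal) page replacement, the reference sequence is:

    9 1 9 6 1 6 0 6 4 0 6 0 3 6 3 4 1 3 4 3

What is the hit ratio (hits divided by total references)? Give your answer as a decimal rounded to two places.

0.65

9 → fault, frames (9)
1 → fault, frames (9 1)
9 → hit
6 → fault, frames (9 1 6)
1 → hit
6 → hit
0 → fault, evict 9, frames (1 6 0)
6 → hit
4 → fault, evict 1, frames (6 0 4)
0 → hit
6 → hit
0 → hit
3 → fault, evict 0, frames (6 4 3)
6 → hit
3 → hit
4 → hit
1 → fault, evict 6, frames (4 3 1)
3 → hit
4 → hit
3 → hit
Hits: 13 of 20 references → 13/20 = 0.6500.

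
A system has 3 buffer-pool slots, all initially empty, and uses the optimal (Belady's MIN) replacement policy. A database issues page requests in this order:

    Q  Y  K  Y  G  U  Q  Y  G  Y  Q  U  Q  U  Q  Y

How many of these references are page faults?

Q -> fault, frames [Q]
Y -> fault, frames [Q, Y]
K -> fault, frames [Q, Y, K]
Y -> hit
G -> fault, evict K, frames [Q, Y, G]
U -> fault, evict G, frames [Q, Y, U]
Q -> hit
Y -> hit
G -> fault, evict U, frames [Q, Y, G]
Y -> hit
Q -> hit
U -> fault, evict G, frames [Q, Y, U]
Q -> hit
U -> hit
Q -> hit
Y -> hit
Page faults: 7.

7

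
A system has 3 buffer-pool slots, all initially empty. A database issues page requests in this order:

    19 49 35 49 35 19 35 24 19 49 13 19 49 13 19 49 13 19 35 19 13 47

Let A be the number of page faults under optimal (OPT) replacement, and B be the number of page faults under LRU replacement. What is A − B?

Under OPT: F F F . . . . F . . F . . . . . . . F . . F → 7 faults.
Under LRU: F F F . . . . F . F F . . . . . . . F . . F → 8 faults.
A − B = 7 − 8 = -1.

-1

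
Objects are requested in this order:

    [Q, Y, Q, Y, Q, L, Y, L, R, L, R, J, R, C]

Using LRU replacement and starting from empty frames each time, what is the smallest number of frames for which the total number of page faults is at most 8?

f=1: 14 faults
f=2: 7 faults
f=3: 6 faults
f=4: 6 faults
f=5: 6 faults
f=6: 6 faults
Smallest f with faults ≤ 8 is 2.

2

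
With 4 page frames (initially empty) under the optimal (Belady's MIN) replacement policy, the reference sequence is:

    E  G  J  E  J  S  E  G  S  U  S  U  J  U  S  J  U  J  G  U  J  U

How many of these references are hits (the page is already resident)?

17

E: fault, frames (E)
G: fault, frames (E G)
J: fault, frames (E G J)
E: hit
J: hit
S: fault, frames (E G J S)
E: hit
G: hit
S: hit
U: fault, evict E, frames (G J S U)
S: hit
U: hit
J: hit
U: hit
S: hit
J: hit
U: hit
J: hit
G: hit
U: hit
J: hit
U: hit
Hits: 17.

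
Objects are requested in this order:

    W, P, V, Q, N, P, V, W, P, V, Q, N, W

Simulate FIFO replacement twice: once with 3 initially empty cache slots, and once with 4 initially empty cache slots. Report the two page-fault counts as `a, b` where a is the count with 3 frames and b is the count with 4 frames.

10, 11

3 frames: F F F F F F F F . . F F . → 10 faults.
4 frames: F F F F F . . F F F F F F → 11 faults.
11 > 10: adding a frame increased faults — Belady's anomaly.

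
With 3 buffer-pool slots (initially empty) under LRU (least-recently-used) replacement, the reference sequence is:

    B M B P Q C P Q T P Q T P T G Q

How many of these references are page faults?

8

B → miss, frames {B}
M → miss, frames {B,M}
B → hit
P → miss, frames {M,B,P}
Q → miss, evict M, frames {B,P,Q}
C → miss, evict B, frames {P,Q,C}
P → hit
Q → hit
T → miss, evict C, frames {P,Q,T}
P → hit
Q → hit
T → hit
P → hit
T → hit
G → miss, evict Q, frames {P,T,G}
Q → miss, evict P, frames {T,G,Q}
Page faults: 8.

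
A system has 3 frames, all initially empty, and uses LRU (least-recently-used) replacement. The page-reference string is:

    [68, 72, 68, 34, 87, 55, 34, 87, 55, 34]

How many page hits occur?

5

68 → fault, frames [68]
72 → fault, frames [68, 72]
68 → hit
34 → fault, frames [72, 68, 34]
87 → fault, evict 72, frames [68, 34, 87]
55 → fault, evict 68, frames [34, 87, 55]
34 → hit
87 → hit
55 → hit
34 → hit
Hits: 5.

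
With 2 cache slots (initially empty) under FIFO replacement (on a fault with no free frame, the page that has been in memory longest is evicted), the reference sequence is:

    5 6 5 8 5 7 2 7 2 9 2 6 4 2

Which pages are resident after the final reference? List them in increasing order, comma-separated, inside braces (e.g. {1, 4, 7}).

{2, 4}

5 → miss, frames [5]
6 → miss, frames [5, 6]
5 → hit
8 → miss, evict 5, frames [6, 8]
5 → miss, evict 6, frames [8, 5]
7 → miss, evict 8, frames [5, 7]
2 → miss, evict 5, frames [7, 2]
7 → hit
2 → hit
9 → miss, evict 7, frames [2, 9]
2 → hit
6 → miss, evict 2, frames [9, 6]
4 → miss, evict 9, frames [6, 4]
2 → miss, evict 6, frames [4, 2]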